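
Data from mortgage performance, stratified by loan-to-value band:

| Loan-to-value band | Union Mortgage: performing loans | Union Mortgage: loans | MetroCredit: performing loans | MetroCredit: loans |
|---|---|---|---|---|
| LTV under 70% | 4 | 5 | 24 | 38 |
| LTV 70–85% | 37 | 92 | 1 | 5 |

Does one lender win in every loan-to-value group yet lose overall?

LTV under 70%: Union Mortgage 4/5 = 80.0%, MetroCredit 24/38 = 63.2% → Union Mortgage
LTV 70–85%: Union Mortgage 37/92 = 40.2%, MetroCredit 1/5 = 20.0% → Union Mortgage
Overall: Union Mortgage 41/97 = 42.3%, MetroCredit 25/43 = 58.1% → MetroCredit
Union Mortgage wins each loan-to-value group but MetroCredit wins overall — the comparison reverses. Union Mortgage's loans skew toward LTV 70–85%, which has a lower base rate.

Yes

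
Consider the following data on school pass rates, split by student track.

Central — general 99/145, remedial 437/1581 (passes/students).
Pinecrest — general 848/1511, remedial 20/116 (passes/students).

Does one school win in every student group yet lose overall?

General: Central 99/145 = 68.3%, Pinecrest 848/1511 = 56.1% → Central
Remedial: Central 437/1581 = 27.6%, Pinecrest 20/116 = 17.2% → Central
Overall: Central 536/1726 = 31.1%, Pinecrest 868/1627 = 53.3% → Pinecrest
Central wins each student group but Pinecrest wins overall — the comparison reverses. Central's students skew toward remedial, which has a lower base rate.

Yes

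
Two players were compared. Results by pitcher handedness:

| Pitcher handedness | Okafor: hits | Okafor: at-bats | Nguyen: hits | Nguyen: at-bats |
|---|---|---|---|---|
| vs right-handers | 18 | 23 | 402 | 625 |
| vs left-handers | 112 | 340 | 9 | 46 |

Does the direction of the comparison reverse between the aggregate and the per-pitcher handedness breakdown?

Yes

Vs right-handers: Okafor 18/23 = 78.3%, Nguyen 402/625 = 64.3% → Okafor
Vs left-handers: Okafor 112/340 = 32.9%, Nguyen 9/46 = 19.6% → Okafor
Overall: Okafor 130/363 = 35.8%, Nguyen 411/671 = 61.3% → Nguyen
Okafor wins each pitcher group but Nguyen wins overall — the comparison reverses. Okafor's at-bats skew toward vs left-handers, which has a lower base rate.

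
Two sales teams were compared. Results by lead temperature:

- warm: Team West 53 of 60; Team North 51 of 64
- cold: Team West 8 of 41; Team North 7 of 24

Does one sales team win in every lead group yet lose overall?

Warm: Team West 53/60 = 88.3%, Team North 51/64 = 79.7% → Team West
Cold: Team West 8/41 = 19.5%, Team North 7/24 = 29.2% → Team North
Overall: Team West 61/101 = 60.4%, Team North 58/88 = 65.9% → Team North
Neither sweeps: Team West wins 1 of 2 groups, Team North wins 1. Team North wins overall but not every group — no Simpson reversal.

No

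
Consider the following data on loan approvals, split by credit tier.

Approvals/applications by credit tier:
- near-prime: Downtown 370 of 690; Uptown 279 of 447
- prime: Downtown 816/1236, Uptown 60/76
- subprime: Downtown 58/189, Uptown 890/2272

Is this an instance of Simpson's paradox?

Near-prime: Downtown 370/690 = 53.6%, Uptown 279/447 = 62.4% → Uptown
Prime: Downtown 816/1236 = 66.0%, Uptown 60/76 = 78.9% → Uptown
Subprime: Downtown 58/189 = 30.7%, Uptown 890/2272 = 39.2% → Uptown
Overall: Downtown 1244/2115 = 58.8%, Uptown 1229/2795 = 44.0% → Downtown
Uptown wins each credit group but Downtown wins overall — the comparison reverses. Uptown's applications skew toward subprime, which has a lower base rate.

Yes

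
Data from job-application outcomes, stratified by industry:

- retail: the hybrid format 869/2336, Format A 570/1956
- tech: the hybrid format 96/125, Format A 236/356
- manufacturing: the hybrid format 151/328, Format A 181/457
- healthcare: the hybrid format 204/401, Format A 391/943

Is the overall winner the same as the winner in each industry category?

Retail: the hybrid format 869/2336 = 37.2%, Format A 570/1956 = 29.1% → the hybrid format
Tech: the hybrid format 96/125 = 76.8%, Format A 236/356 = 66.3% → the hybrid format
Manufacturing: the hybrid format 151/328 = 46.0%, Format A 181/457 = 39.6% → the hybrid format
Healthcare: the hybrid format 204/401 = 50.9%, Format A 391/943 = 41.5% → the hybrid format
Overall: the hybrid format 1320/3190 = 41.4%, Format A 1378/3712 = 37.1% → the hybrid format
The hybrid format wins overall and in every industry group — no reversal.

Yes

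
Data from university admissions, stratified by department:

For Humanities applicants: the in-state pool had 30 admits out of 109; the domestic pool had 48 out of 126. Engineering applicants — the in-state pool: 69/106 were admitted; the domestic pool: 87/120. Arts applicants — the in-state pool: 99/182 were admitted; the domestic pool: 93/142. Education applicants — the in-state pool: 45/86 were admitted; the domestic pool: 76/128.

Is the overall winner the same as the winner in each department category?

Yes

Humanities: the in-state pool 30/109 = 27.5%, the domestic pool 48/126 = 38.1% → the domestic pool
Engineering: the in-state pool 69/106 = 65.1%, the domestic pool 87/120 = 72.5% → the domestic pool
Arts: the in-state pool 99/182 = 54.4%, the domestic pool 93/142 = 65.5% → the domestic pool
Education: the in-state pool 45/86 = 52.3%, the domestic pool 76/128 = 59.4% → the domestic pool
Overall: the in-state pool 243/483 = 50.3%, the domestic pool 304/516 = 58.9% → the domestic pool
The domestic pool wins overall and in every department group — no reversal.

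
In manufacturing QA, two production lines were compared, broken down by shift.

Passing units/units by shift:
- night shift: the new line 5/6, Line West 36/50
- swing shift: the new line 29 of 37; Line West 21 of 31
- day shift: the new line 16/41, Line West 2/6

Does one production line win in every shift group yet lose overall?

Yes

Night shift: the new line 5/6 = 83.3%, Line West 36/50 = 72.0% → the new line
Swing shift: the new line 29/37 = 78.4%, Line West 21/31 = 67.7% → the new line
Day shift: the new line 16/41 = 39.0%, Line West 2/6 = 33.3% → the new line
Overall: the new line 50/84 = 59.5%, Line West 59/87 = 67.8% → Line West
The new line wins each shift group but Line West wins overall — the comparison reverses. The new line's units skew toward day shift, which has a lower base rate.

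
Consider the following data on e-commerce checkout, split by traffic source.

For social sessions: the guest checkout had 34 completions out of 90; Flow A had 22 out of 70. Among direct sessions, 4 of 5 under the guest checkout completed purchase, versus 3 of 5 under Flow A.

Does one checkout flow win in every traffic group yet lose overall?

No

Social: the guest checkout 34/90 = 37.8%, Flow A 22/70 = 31.4% → the guest checkout
Direct: the guest checkout 4/5 = 80.0%, Flow A 3/5 = 60.0% → the guest checkout
Overall: the guest checkout 38/95 = 40.0%, Flow A 25/75 = 33.3% → the guest checkout
The guest checkout wins overall and in every traffic group — no reversal.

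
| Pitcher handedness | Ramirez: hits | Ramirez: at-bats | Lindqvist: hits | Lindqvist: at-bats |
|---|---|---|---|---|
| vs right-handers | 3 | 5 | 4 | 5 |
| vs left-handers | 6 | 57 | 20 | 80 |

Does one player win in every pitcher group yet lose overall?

Vs right-handers: Ramirez 3/5 = 60.0%, Lindqvist 4/5 = 80.0% → Lindqvist
Vs left-handers: Ramirez 6/57 = 10.5%, Lindqvist 20/80 = 25.0% → Lindqvist
Overall: Ramirez 9/62 = 14.5%, Lindqvist 24/85 = 28.2% → Lindqvist
Lindqvist wins overall and in every pitcher group — no reversal.

No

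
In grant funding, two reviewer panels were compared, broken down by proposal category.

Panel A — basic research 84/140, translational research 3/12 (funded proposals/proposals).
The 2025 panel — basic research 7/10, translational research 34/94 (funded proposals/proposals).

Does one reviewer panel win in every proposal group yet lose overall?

Yes

Basic research: Panel A 84/140 = 60.0%, the 2025 panel 7/10 = 70.0% → the 2025 panel
Translational research: Panel A 3/12 = 25.0%, the 2025 panel 34/94 = 36.2% → the 2025 panel
Overall: Panel A 87/152 = 57.2%, the 2025 panel 41/104 = 39.4% → Panel A
The 2025 panel wins each proposal group but Panel A wins overall — the comparison reverses. The 2025 panel's proposals skew toward translational research, which has a lower base rate.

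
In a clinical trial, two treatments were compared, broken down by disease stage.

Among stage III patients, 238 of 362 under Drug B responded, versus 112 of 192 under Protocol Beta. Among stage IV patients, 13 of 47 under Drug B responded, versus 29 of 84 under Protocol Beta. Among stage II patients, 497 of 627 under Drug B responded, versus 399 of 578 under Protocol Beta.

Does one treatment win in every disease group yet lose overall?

Stage III: Drug B 238/362 = 65.7%, Protocol Beta 112/192 = 58.3% → Drug B
Stage IV: Drug B 13/47 = 27.7%, Protocol Beta 29/84 = 34.5% → Protocol Beta
Stage II: Drug B 497/627 = 79.3%, Protocol Beta 399/578 = 69.0% → Drug B
Overall: Drug B 748/1036 = 72.2%, Protocol Beta 540/854 = 63.2% → Drug B
Neither sweeps: Drug B wins 2 of 3 groups, Protocol Beta wins 1. Drug B wins overall but not every group — no Simpson reversal.

No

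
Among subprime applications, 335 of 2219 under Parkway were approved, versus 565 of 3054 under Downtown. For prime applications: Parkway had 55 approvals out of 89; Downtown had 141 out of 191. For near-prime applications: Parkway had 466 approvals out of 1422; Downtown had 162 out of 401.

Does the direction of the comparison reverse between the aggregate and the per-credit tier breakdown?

No

Subprime: Parkway 335/2219 = 15.1%, Downtown 565/3054 = 18.5% → Downtown
Prime: Parkway 55/89 = 61.8%, Downtown 141/191 = 73.8% → Downtown
Near-prime: Parkway 466/1422 = 32.8%, Downtown 162/401 = 40.4% → Downtown
Overall: Parkway 856/3730 = 22.9%, Downtown 868/3646 = 23.8% → Downtown
Downtown wins overall and in every credit group — no reversal.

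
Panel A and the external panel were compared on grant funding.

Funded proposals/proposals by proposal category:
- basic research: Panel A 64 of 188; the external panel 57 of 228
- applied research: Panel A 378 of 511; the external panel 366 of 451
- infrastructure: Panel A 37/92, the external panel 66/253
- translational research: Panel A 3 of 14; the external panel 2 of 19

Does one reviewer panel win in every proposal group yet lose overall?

Basic research: Panel A 64/188 = 34.0%, the external panel 57/228 = 25.0% → Panel A
Applied research: Panel A 378/511 = 74.0%, the external panel 366/451 = 81.2% → the external panel
Infrastructure: Panel A 37/92 = 40.2%, the external panel 66/253 = 26.1% → Panel A
Translational research: Panel A 3/14 = 21.4%, the external panel 2/19 = 10.5% → Panel A
Overall: Panel A 482/805 = 59.9%, the external panel 491/951 = 51.6% → Panel A
Neither sweeps: Panel A wins 3 of 4 groups, the external panel wins 1. Panel A wins overall but not every group — no Simpson reversal.

No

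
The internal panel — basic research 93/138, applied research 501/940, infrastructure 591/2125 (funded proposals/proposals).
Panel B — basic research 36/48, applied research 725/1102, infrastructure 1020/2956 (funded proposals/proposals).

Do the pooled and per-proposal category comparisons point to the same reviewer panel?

Yes

Basic research: the internal panel 93/138 = 67.4%, Panel B 36/48 = 75.0% → Panel B
Applied research: the internal panel 501/940 = 53.3%, Panel B 725/1102 = 65.8% → Panel B
Infrastructure: the internal panel 591/2125 = 27.8%, Panel B 1020/2956 = 34.5% → Panel B
Overall: the internal panel 1185/3203 = 37.0%, Panel B 1781/4106 = 43.4% → Panel B
Panel B wins overall and in every proposal group — no reversal.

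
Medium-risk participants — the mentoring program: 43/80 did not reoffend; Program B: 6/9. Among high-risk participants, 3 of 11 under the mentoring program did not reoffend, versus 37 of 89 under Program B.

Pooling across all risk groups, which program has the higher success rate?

the mentoring program

Medium-risk: the mentoring program 43/80 = 53.8%, Program B 6/9 = 66.7% → Program B
High-risk: the mentoring program 3/11 = 27.3%, Program B 37/89 = 41.6% → Program B
Overall: the mentoring program 46/91 = 50.5%, Program B 43/98 = 43.9% → the mentoring program
(Program B wins every risk group but the mentoring program wins overall — Program B's participants skew toward the low-rate high-risk group.)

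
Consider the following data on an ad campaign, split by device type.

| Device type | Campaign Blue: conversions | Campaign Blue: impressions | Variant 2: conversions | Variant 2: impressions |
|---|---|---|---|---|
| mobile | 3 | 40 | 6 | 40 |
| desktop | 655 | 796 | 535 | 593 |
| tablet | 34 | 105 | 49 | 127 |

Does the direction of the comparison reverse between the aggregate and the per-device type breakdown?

Mobile: Campaign Blue 3/40 = 7.5%, Variant 2 6/40 = 15.0% → Variant 2
Desktop: Campaign Blue 655/796 = 82.3%, Variant 2 535/593 = 90.2% → Variant 2
Tablet: Campaign Blue 34/105 = 32.4%, Variant 2 49/127 = 38.6% → Variant 2
Overall: Campaign Blue 692/941 = 73.5%, Variant 2 590/760 = 77.6% → Variant 2
Variant 2 wins overall and in every device group — no reversal.

No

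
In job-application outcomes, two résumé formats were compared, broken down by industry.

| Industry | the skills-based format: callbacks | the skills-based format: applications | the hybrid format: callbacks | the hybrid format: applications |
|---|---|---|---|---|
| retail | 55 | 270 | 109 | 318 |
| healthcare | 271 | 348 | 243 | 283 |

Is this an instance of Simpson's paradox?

Retail: the skills-based format 55/270 = 20.4%, the hybrid format 109/318 = 34.3% → the hybrid format
Healthcare: the skills-based format 271/348 = 77.9%, the hybrid format 243/283 = 85.9% → the hybrid format
Overall: the skills-based format 326/618 = 52.8%, the hybrid format 352/601 = 58.6% → the hybrid format
The hybrid format wins overall and in every industry group — no reversal.

No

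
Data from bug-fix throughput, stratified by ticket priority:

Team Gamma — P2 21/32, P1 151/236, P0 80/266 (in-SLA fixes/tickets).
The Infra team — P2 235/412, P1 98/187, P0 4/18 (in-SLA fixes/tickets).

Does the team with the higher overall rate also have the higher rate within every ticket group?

No

P2: Team Gamma 21/32 = 65.6%, the Infra team 235/412 = 57.0% → Team Gamma
P1: Team Gamma 151/236 = 64.0%, the Infra team 98/187 = 52.4% → Team Gamma
P0: Team Gamma 80/266 = 30.1%, the Infra team 4/18 = 22.2% → Team Gamma
Overall: Team Gamma 252/534 = 47.2%, the Infra team 337/617 = 54.6% → the Infra team
Team Gamma wins each ticket group but the Infra team wins overall — the comparison reverses. Team Gamma's tickets skew toward P0, which has a lower base rate.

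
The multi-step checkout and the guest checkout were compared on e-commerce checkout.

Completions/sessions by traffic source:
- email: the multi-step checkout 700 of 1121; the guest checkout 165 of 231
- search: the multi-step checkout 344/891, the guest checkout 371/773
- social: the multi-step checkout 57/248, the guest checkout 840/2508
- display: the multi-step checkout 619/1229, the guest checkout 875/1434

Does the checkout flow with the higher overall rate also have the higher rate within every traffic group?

Email: the multi-step checkout 700/1121 = 62.4%, the guest checkout 165/231 = 71.4% → the guest checkout
Search: the multi-step checkout 344/891 = 38.6%, the guest checkout 371/773 = 48.0% → the guest checkout
Social: the multi-step checkout 57/248 = 23.0%, the guest checkout 840/2508 = 33.5% → the guest checkout
Display: the multi-step checkout 619/1229 = 50.4%, the guest checkout 875/1434 = 61.0% → the guest checkout
Overall: the multi-step checkout 1720/3489 = 49.3%, the guest checkout 2251/4946 = 45.5% → the multi-step checkout
The guest checkout wins each traffic group but the multi-step checkout wins overall — the comparison reverses. The guest checkout's sessions skew toward social, which has a lower base rate.

No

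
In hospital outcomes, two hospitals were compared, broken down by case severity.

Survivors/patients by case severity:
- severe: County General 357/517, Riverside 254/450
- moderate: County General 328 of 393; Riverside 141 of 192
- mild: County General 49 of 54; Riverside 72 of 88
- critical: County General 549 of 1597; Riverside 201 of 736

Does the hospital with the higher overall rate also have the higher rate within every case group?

Severe: County General 357/517 = 69.1%, Riverside 254/450 = 56.4% → County General
Moderate: County General 328/393 = 83.5%, Riverside 141/192 = 73.4% → County General
Mild: County General 49/54 = 90.7%, Riverside 72/88 = 81.8% → County General
Critical: County General 549/1597 = 34.4%, Riverside 201/736 = 27.3% → County General
Overall: County General 1283/2561 = 50.1%, Riverside 668/1466 = 45.6% → County General
County General wins overall and in every case group — no reversal.

Yes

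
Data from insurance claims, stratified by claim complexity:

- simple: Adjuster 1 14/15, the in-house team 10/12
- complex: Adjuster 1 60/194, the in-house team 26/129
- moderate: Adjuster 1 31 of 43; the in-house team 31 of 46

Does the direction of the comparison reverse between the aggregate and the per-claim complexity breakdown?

No

Simple: Adjuster 1 14/15 = 93.3%, the in-house team 10/12 = 83.3% → Adjuster 1
Complex: Adjuster 1 60/194 = 30.9%, the in-house team 26/129 = 20.2% → Adjuster 1
Moderate: Adjuster 1 31/43 = 72.1%, the in-house team 31/46 = 67.4% → Adjuster 1
Overall: Adjuster 1 105/252 = 41.7%, the in-house team 67/187 = 35.8% → Adjuster 1
Adjuster 1 wins overall and in every claim group — no reversal.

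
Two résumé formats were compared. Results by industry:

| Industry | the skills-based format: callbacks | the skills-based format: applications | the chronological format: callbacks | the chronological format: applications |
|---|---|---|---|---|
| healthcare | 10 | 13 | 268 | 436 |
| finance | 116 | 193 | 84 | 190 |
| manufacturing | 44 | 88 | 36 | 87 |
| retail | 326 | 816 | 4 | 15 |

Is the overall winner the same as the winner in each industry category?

Healthcare: the skills-based format 10/13 = 76.9%, the chronological format 268/436 = 61.5% → the skills-based format
Finance: the skills-based format 116/193 = 60.1%, the chronological format 84/190 = 44.2% → the skills-based format
Manufacturing: the skills-based format 44/88 = 50.0%, the chronological format 36/87 = 41.4% → the skills-based format
Retail: the skills-based format 326/816 = 40.0%, the chronological format 4/15 = 26.7% → the skills-based format
Overall: the skills-based format 496/1110 = 44.7%, the chronological format 392/728 = 53.8% → the chronological format
The skills-based format wins each industry group but the chronological format wins overall — the comparison reverses. The skills-based format's applications skew toward retail, which has a lower base rate.

No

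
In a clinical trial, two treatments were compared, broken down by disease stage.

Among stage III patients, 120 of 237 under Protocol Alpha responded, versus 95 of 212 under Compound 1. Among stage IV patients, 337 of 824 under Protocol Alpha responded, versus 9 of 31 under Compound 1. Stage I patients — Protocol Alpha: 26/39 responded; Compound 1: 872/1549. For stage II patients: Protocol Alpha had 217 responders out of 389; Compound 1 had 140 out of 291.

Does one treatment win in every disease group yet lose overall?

Yes

Stage III: Protocol Alpha 120/237 = 50.6%, Compound 1 95/212 = 44.8% → Protocol Alpha
Stage IV: Protocol Alpha 337/824 = 40.9%, Compound 1 9/31 = 29.0% → Protocol Alpha
Stage I: Protocol Alpha 26/39 = 66.7%, Compound 1 872/1549 = 56.3% → Protocol Alpha
Stage II: Protocol Alpha 217/389 = 55.8%, Compound 1 140/291 = 48.1% → Protocol Alpha
Overall: Protocol Alpha 700/1489 = 47.0%, Compound 1 1116/2083 = 53.6% → Compound 1
Protocol Alpha wins each disease group but Compound 1 wins overall — the comparison reverses. Protocol Alpha's patients skew toward stage IV, which has a lower base rate.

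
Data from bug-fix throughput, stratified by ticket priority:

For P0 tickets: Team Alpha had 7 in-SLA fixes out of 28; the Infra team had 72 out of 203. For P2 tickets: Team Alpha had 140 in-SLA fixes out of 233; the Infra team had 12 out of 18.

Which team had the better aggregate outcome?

P0: Team Alpha 7/28 = 25.0%, the Infra team 72/203 = 35.5% → the Infra team
P2: Team Alpha 140/233 = 60.1%, the Infra team 12/18 = 66.7% → the Infra team
Overall: Team Alpha 147/261 = 56.3%, the Infra team 84/221 = 38.0% → Team Alpha
(The Infra team wins every ticket group but Team Alpha wins overall — the Infra team's tickets skew toward the low-rate P0 group.)

Team Alpha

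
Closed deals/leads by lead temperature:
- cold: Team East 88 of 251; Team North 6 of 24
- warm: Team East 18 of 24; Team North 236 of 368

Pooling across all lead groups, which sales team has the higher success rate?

Cold: Team East 88/251 = 35.1%, Team North 6/24 = 25.0% → Team East
Warm: Team East 18/24 = 75.0%, Team North 236/368 = 64.1% → Team East
Overall: Team East 106/275 = 38.5%, Team North 242/392 = 61.7% → Team North
(Team East wins every lead group but Team North wins overall — Team East's leads skew toward the low-rate cold group.)

Team North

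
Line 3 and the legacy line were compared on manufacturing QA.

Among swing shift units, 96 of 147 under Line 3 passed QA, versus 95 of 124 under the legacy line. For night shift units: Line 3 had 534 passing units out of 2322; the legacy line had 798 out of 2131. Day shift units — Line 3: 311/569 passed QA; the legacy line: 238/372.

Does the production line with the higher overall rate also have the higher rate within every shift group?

Swing shift: Line 3 96/147 = 65.3%, the legacy line 95/124 = 76.6% → the legacy line
Night shift: Line 3 534/2322 = 23.0%, the legacy line 798/2131 = 37.4% → the legacy line
Day shift: Line 3 311/569 = 54.7%, the legacy line 238/372 = 64.0% → the legacy line
Overall: Line 3 941/3038 = 31.0%, the legacy line 1131/2627 = 43.1% → the legacy line
The legacy line wins overall and in every shift group — no reversal.

Yes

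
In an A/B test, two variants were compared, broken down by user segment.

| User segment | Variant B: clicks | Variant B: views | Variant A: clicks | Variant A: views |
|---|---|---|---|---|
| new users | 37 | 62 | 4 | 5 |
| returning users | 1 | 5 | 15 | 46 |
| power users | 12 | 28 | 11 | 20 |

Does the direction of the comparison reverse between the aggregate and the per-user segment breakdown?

New users: Variant B 37/62 = 59.7%, Variant A 4/5 = 80.0% → Variant A
Returning users: Variant B 1/5 = 20.0%, Variant A 15/46 = 32.6% → Variant A
Power users: Variant B 12/28 = 42.9%, Variant A 11/20 = 55.0% → Variant A
Overall: Variant B 50/95 = 52.6%, Variant A 30/71 = 42.3% → Variant B
Variant A wins each user group but Variant B wins overall — the comparison reverses. Variant A's views skew toward returning users, which has a lower base rate.

Yes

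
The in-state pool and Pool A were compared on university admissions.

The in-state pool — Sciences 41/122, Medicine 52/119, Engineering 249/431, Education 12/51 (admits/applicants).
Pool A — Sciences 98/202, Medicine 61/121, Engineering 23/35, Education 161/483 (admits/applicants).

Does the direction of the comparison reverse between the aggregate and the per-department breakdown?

Sciences: the in-state pool 41/122 = 33.6%, Pool A 98/202 = 48.5% → Pool A
Medicine: the in-state pool 52/119 = 43.7%, Pool A 61/121 = 50.4% → Pool A
Engineering: the in-state pool 249/431 = 57.8%, Pool A 23/35 = 65.7% → Pool A
Education: the in-state pool 12/51 = 23.5%, Pool A 161/483 = 33.3% → Pool A
Overall: the in-state pool 354/723 = 49.0%, Pool A 343/841 = 40.8% → the in-state pool
Pool A wins each department group but the in-state pool wins overall — the comparison reverses. Pool A's applicants skew toward Education, which has a lower base rate.

Yes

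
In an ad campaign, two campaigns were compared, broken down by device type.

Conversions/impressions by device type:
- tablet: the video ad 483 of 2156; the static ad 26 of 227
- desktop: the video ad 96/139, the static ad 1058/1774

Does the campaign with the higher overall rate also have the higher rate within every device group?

Tablet: the video ad 483/2156 = 22.4%, the static ad 26/227 = 11.5% → the video ad
Desktop: the video ad 96/139 = 69.1%, the static ad 1058/1774 = 59.6% → the video ad
Overall: the video ad 579/2295 = 25.2%, the static ad 1084/2001 = 54.2% → the static ad
The video ad wins each device group but the static ad wins overall — the comparison reverses. The video ad's impressions skew toward tablet, which has a lower base rate.

No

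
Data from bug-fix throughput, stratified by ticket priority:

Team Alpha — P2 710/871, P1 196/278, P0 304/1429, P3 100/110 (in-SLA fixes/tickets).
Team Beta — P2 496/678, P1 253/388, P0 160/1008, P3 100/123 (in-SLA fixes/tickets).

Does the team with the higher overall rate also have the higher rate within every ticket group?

P2: Team Alpha 710/871 = 81.5%, Team Beta 496/678 = 73.2% → Team Alpha
P1: Team Alpha 196/278 = 70.5%, Team Beta 253/388 = 65.2% → Team Alpha
P0: Team Alpha 304/1429 = 21.3%, Team Beta 160/1008 = 15.9% → Team Alpha
P3: Team Alpha 100/110 = 90.9%, Team Beta 100/123 = 81.3% → Team Alpha
Overall: Team Alpha 1310/2688 = 48.7%, Team Beta 1009/2197 = 45.9% → Team Alpha
Team Alpha wins overall and in every ticket group — no reversal.

Yes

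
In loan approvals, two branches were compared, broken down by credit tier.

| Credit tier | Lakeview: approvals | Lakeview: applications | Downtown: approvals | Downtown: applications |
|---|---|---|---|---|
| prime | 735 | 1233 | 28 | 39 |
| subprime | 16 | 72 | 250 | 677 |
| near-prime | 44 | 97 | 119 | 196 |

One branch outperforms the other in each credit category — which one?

Downtown

Prime: Lakeview 735/1233 = 59.6%, Downtown 28/39 = 71.8% → Downtown
Subprime: Lakeview 16/72 = 22.2%, Downtown 250/677 = 36.9% → Downtown
Near-prime: Lakeview 44/97 = 45.4%, Downtown 119/196 = 60.7% → Downtown
Downtown has the higher rate in all 3 groups.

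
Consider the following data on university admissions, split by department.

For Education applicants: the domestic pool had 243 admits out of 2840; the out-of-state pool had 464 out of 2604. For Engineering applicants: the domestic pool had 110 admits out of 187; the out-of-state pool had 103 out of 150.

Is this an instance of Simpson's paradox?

Education: the domestic pool 243/2840 = 8.6%, the out-of-state pool 464/2604 = 17.8% → the out-of-state pool
Engineering: the domestic pool 110/187 = 58.8%, the out-of-state pool 103/150 = 68.7% → the out-of-state pool
Overall: the domestic pool 353/3027 = 11.7%, the out-of-state pool 567/2754 = 20.6% → the out-of-state pool
The out-of-state pool wins overall and in every department group — no reversal.

No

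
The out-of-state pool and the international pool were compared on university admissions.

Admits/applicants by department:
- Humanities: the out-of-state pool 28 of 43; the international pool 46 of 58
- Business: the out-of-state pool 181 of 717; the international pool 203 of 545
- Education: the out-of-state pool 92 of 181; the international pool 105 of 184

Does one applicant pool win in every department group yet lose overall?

No

Humanities: the out-of-state pool 28/43 = 65.1%, the international pool 46/58 = 79.3% → the international pool
Business: the out-of-state pool 181/717 = 25.2%, the international pool 203/545 = 37.2% → the international pool
Education: the out-of-state pool 92/181 = 50.8%, the international pool 105/184 = 57.1% → the international pool
Overall: the out-of-state pool 301/941 = 32.0%, the international pool 354/787 = 45.0% → the international pool
The international pool wins overall and in every department group — no reversal.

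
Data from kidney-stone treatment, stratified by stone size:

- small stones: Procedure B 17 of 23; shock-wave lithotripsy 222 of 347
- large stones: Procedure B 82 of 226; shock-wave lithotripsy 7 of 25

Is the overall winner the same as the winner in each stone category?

Small stones: Procedure B 17/23 = 73.9%, shock-wave lithotripsy 222/347 = 64.0% → Procedure B
Large stones: Procedure B 82/226 = 36.3%, shock-wave lithotripsy 7/25 = 28.0% → Procedure B
Overall: Procedure B 99/249 = 39.8%, shock-wave lithotripsy 229/372 = 61.6% → shock-wave lithotripsy
Procedure B wins each stone group but shock-wave lithotripsy wins overall — the comparison reverses. Procedure B's cases skew toward large stones, which has a lower base rate.

No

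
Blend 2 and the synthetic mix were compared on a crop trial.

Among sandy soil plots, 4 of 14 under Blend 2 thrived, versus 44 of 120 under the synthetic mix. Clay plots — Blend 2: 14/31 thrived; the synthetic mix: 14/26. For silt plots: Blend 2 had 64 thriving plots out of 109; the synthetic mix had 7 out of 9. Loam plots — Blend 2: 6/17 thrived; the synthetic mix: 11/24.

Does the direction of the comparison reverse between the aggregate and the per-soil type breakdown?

Sandy soil: Blend 2 4/14 = 28.6%, the synthetic mix 44/120 = 36.7% → the synthetic mix
Clay: Blend 2 14/31 = 45.2%, the synthetic mix 14/26 = 53.8% → the synthetic mix
Silt: Blend 2 64/109 = 58.7%, the synthetic mix 7/9 = 77.8% → the synthetic mix
Loam: Blend 2 6/17 = 35.3%, the synthetic mix 11/24 = 45.8% → the synthetic mix
Overall: Blend 2 88/171 = 51.5%, the synthetic mix 76/179 = 42.5% → Blend 2
The synthetic mix wins each soil group but Blend 2 wins overall — the comparison reverses. The synthetic mix's plots skew toward sandy soil, which has a lower base rate.

Yes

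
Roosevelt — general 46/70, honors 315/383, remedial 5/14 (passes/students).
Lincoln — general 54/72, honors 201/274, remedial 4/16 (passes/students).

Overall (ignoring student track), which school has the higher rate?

Roosevelt

General: Roosevelt 46/70 = 65.7%, Lincoln 54/72 = 75.0% → Lincoln
Honors: Roosevelt 315/383 = 82.2%, Lincoln 201/274 = 73.4% → Roosevelt
Remedial: Roosevelt 5/14 = 35.7%, Lincoln 4/16 = 25.0% → Roosevelt
Overall: Roosevelt 366/467 = 78.4%, Lincoln 259/362 = 71.5% → Roosevelt
(Neither sweeps every student group, but Roosevelt has the higher pooled rate.)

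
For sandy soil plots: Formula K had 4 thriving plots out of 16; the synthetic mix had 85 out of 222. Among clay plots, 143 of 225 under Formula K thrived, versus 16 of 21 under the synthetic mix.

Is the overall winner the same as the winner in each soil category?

Sandy soil: Formula K 4/16 = 25.0%, the synthetic mix 85/222 = 38.3% → the synthetic mix
Clay: Formula K 143/225 = 63.6%, the synthetic mix 16/21 = 76.2% → the synthetic mix
Overall: Formula K 147/241 = 61.0%, the synthetic mix 101/243 = 41.6% → Formula K
The synthetic mix wins each soil group but Formula K wins overall — the comparison reverses. The synthetic mix's plots skew toward sandy soil, which has a lower base rate.

No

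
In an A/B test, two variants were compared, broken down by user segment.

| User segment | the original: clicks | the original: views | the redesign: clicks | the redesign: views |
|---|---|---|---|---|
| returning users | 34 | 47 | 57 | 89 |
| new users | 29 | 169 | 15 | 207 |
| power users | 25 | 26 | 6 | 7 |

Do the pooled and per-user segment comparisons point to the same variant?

Yes

Returning users: the original 34/47 = 72.3%, the redesign 57/89 = 64.0% → the original
New users: the original 29/169 = 17.2%, the redesign 15/207 = 7.2% → the original
Power users: the original 25/26 = 96.2%, the redesign 6/7 = 85.7% → the original
Overall: the original 88/242 = 36.4%, the redesign 78/303 = 25.7% → the original
The original wins overall and in every user group — no reversal.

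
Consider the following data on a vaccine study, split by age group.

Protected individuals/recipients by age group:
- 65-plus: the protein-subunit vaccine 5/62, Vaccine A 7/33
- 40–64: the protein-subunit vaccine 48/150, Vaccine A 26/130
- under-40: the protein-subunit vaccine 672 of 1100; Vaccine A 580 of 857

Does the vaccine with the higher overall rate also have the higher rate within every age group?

65-plus: the protein-subunit vaccine 5/62 = 8.1%, Vaccine A 7/33 = 21.2% → Vaccine A
40–64: the protein-subunit vaccine 48/150 = 32.0%, Vaccine A 26/130 = 20.0% → the protein-subunit vaccine
Under-40: the protein-subunit vaccine 672/1100 = 61.1%, Vaccine A 580/857 = 67.7% → Vaccine A
Overall: the protein-subunit vaccine 725/1312 = 55.3%, Vaccine A 613/1020 = 60.1% → Vaccine A
Neither sweeps: the protein-subunit vaccine wins 1 of 3 groups, Vaccine A wins 2. Vaccine A wins overall but not every group — no Simpson reversal.

No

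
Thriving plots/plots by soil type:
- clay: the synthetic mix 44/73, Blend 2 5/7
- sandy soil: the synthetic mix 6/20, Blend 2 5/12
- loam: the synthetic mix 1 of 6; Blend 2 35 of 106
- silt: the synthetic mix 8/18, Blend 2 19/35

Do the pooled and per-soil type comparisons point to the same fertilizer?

No

Clay: the synthetic mix 44/73 = 60.3%, Blend 2 5/7 = 71.4% → Blend 2
Sandy soil: the synthetic mix 6/20 = 30.0%, Blend 2 5/12 = 41.7% → Blend 2
Loam: the synthetic mix 1/6 = 16.7%, Blend 2 35/106 = 33.0% → Blend 2
Silt: the synthetic mix 8/18 = 44.4%, Blend 2 19/35 = 54.3% → Blend 2
Overall: the synthetic mix 59/117 = 50.4%, Blend 2 64/160 = 40.0% → the synthetic mix
Blend 2 wins each soil group but the synthetic mix wins overall — the comparison reverses. Blend 2's plots skew toward loam, which has a lower base rate.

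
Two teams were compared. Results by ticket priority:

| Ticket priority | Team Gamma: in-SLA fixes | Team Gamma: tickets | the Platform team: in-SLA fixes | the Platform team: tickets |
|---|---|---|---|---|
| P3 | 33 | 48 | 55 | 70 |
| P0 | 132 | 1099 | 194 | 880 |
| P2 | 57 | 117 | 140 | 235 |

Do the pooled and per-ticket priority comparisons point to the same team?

Yes

P3: Team Gamma 33/48 = 68.8%, the Platform team 55/70 = 78.6% → the Platform team
P0: Team Gamma 132/1099 = 12.0%, the Platform team 194/880 = 22.0% → the Platform team
P2: Team Gamma 57/117 = 48.7%, the Platform team 140/235 = 59.6% → the Platform team
Overall: Team Gamma 222/1264 = 17.6%, the Platform team 389/1185 = 32.8% → the Platform team
The Platform team wins overall and in every ticket group — no reversal.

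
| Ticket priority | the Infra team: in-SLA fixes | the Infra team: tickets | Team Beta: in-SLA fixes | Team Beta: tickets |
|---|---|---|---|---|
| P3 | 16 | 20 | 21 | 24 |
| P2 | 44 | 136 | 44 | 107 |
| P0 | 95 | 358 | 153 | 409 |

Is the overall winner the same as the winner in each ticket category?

P3: the Infra team 16/20 = 80.0%, Team Beta 21/24 = 87.5% → Team Beta
P2: the Infra team 44/136 = 32.4%, Team Beta 44/107 = 41.1% → Team Beta
P0: the Infra team 95/358 = 26.5%, Team Beta 153/409 = 37.4% → Team Beta
Overall: the Infra team 155/514 = 30.2%, Team Beta 218/540 = 40.4% → Team Beta
Team Beta wins overall and in every ticket group — no reversal.

Yes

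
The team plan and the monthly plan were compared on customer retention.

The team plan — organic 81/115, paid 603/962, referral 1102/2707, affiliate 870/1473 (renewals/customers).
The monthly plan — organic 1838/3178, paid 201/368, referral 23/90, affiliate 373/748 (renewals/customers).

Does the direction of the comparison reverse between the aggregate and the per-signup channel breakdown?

Yes

Organic: the team plan 81/115 = 70.4%, the monthly plan 1838/3178 = 57.8% → the team plan
Paid: the team plan 603/962 = 62.7%, the monthly plan 201/368 = 54.6% → the team plan
Referral: the team plan 1102/2707 = 40.7%, the monthly plan 23/90 = 25.6% → the team plan
Affiliate: the team plan 870/1473 = 59.1%, the monthly plan 373/748 = 49.9% → the team plan
Overall: the team plan 2656/5257 = 50.5%, the monthly plan 2435/4384 = 55.5% → the monthly plan
The team plan wins each signup group but the monthly plan wins overall — the comparison reverses. The team plan's customers skew toward referral, which has a lower base rate.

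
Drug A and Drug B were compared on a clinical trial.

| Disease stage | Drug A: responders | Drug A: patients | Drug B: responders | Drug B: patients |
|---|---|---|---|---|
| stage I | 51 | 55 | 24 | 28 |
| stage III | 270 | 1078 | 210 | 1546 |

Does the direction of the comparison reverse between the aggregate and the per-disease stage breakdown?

No

Stage I: Drug A 51/55 = 92.7%, Drug B 24/28 = 85.7% → Drug A
Stage III: Drug A 270/1078 = 25.0%, Drug B 210/1546 = 13.6% → Drug A
Overall: Drug A 321/1133 = 28.3%, Drug B 234/1574 = 14.9% → Drug A
Drug A wins overall and in every disease group — no reversal.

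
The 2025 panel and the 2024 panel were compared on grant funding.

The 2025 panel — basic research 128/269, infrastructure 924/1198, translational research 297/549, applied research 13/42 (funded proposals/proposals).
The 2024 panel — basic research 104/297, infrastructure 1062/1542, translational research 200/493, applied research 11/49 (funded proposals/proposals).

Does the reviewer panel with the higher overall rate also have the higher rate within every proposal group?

Yes

Basic research: the 2025 panel 128/269 = 47.6%, the 2024 panel 104/297 = 35.0% → the 2025 panel
Infrastructure: the 2025 panel 924/1198 = 77.1%, the 2024 panel 1062/1542 = 68.9% → the 2025 panel
Translational research: the 2025 panel 297/549 = 54.1%, the 2024 panel 200/493 = 40.6% → the 2025 panel
Applied research: the 2025 panel 13/42 = 31.0%, the 2024 panel 11/49 = 22.4% → the 2025 panel
Overall: the 2025 panel 1362/2058 = 66.2%, the 2024 panel 1377/2381 = 57.8% → the 2025 panel
The 2025 panel wins overall and in every proposal group — no reversal.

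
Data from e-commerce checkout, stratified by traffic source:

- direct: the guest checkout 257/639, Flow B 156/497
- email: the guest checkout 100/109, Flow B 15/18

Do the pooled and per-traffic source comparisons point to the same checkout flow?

Direct: the guest checkout 257/639 = 40.2%, Flow B 156/497 = 31.4% → the guest checkout
Email: the guest checkout 100/109 = 91.7%, Flow B 15/18 = 83.3% → the guest checkout
Overall: the guest checkout 357/748 = 47.7%, Flow B 171/515 = 33.2% → the guest checkout
The guest checkout wins overall and in every traffic group — no reversal.

Yes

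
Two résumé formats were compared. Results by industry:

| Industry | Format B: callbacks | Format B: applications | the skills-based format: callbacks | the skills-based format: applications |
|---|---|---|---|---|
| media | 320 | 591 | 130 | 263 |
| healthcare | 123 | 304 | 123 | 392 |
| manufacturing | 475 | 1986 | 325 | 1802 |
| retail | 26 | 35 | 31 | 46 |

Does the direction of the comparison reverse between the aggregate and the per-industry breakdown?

Media: Format B 320/591 = 54.1%, the skills-based format 130/263 = 49.4% → Format B
Healthcare: Format B 123/304 = 40.5%, the skills-based format 123/392 = 31.4% → Format B
Manufacturing: Format B 475/1986 = 23.9%, the skills-based format 325/1802 = 18.0% → Format B
Retail: Format B 26/35 = 74.3%, the skills-based format 31/46 = 67.4% → Format B
Overall: Format B 944/2916 = 32.4%, the skills-based format 609/2503 = 24.3% → Format B
Format B wins overall and in every industry group — no reversal.

No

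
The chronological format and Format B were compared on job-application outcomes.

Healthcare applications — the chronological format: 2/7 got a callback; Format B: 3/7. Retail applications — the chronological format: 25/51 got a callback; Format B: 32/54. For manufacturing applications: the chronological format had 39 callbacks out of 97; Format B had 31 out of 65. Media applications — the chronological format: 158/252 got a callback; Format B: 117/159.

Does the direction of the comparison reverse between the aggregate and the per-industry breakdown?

No

Healthcare: the chronological format 2/7 = 28.6%, Format B 3/7 = 42.9% → Format B
Retail: the chronological format 25/51 = 49.0%, Format B 32/54 = 59.3% → Format B
Manufacturing: the chronological format 39/97 = 40.2%, Format B 31/65 = 47.7% → Format B
Media: the chronological format 158/252 = 62.7%, Format B 117/159 = 73.6% → Format B
Overall: the chronological format 224/407 = 55.0%, Format B 183/285 = 64.2% → Format B
Format B wins overall and in every industry group — no reversal.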